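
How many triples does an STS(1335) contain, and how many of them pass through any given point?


An STS(v) is a 2-(v, 3, 1) BIBD: block size k = 3, λ = 1.
Replication: r(k − 1) = λ(v − 1) ⇒ r·2 = 1335 − 1 = 1334 ⇒ r = 667.
Block count: b = v(v − 1)/6 = 1335·1334/6 = 1780890/6 = 296815.

r = 667, b = 296815.


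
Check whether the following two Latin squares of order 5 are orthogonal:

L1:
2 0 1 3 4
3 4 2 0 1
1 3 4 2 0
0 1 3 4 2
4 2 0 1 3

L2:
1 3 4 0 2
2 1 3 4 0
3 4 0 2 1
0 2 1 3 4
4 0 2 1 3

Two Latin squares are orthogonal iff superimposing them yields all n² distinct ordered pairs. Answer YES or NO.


Form the n² = 25 superimposed pairs (L1[i][j], L2[i][j]), row by row (rows and columns indexed from 0):
row 0: (2,1) (0,3) (1,4) (3,0) (4,2)
row 1: (3,2) (4,1) (2,3) (0,4) (1,0)
row 2: (1,3) (3,4) (4,0) (2,2) (0,1)
row 3: (0,0) (1,2) (3,1) (4,3) (2,4)
row 4: (4,4) (2,0) (0,2) (1,1) (3,3)
Orthogonality requires all 25 pairs distinct.
Check by first coordinate: for each symbol s of L1, list the L2 entries in the n cells where L1 = s; they must all differ.
  L1 = 0: L2 entries (in reading order) 3, 4, 1, 0, 2 — all 5 distinct ✓
  L1 = 1: L2 entries (in reading order) 4, 0, 3, 2, 1 — all 5 distinct ✓
  L1 = 2: L2 entries (in reading order) 1, 3, 2, 4, 0 — all 5 distinct ✓
  L1 = 3: L2 entries (in reading order) 0, 2, 4, 1, 3 — all 5 distinct ✓
  L1 = 4: L2 entries (in reading order) 2, 1, 0, 3, 4 — all 5 distinct ✓
Every symbol of L1 meets every symbol of L2 exactly once, so all 25 pairs are distinct (25 of 25).
Conclusion: YES.

YES


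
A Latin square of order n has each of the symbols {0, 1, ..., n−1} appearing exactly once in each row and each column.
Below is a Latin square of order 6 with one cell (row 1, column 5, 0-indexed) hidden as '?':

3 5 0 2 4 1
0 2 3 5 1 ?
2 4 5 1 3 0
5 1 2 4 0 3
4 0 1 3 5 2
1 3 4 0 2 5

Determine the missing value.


Row 1 contains symbols [0, 1, 2, 3, 5] — missing [4].
Column 5 contains symbols [0, 1, 2, 3, 5] — missing [4].
The missing symbol must appear in both missing sets; intersection = [4].
Therefore the hidden value is 4.

Missing value = 4.


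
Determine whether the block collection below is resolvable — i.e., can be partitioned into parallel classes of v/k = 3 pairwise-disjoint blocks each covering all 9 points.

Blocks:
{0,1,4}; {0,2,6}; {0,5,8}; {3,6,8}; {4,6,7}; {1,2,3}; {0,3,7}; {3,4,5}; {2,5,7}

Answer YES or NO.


v = 9, block size k = 3, number of blocks = 9.
For resolvability, blocks must partition into parallel classes of size v/k = 3.
Total blocks must therefore be a multiple of 3: 9 = 3·3 + 0 ⇒ divisible ✓.
Consider block {0,2,6}. The only other block(s) in the collection disjoint from it are {3,4,5} — just 1 block(s). Any parallel class containing {0,2,6} would need 2 other blocks each disjoint from it, so no parallel class of size 3 can contain {0,2,6}.
Since every block must belong to some parallel class in a resolution, the collection cannot be partitioned into parallel classes.
Resolvable? NO.

NO


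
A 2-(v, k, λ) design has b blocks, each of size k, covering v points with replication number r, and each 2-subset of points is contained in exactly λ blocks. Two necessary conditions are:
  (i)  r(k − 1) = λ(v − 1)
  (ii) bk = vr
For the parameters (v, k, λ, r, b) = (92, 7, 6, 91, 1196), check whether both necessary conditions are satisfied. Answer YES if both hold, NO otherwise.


Condition (i): r(k − 1) = 91·6 = 546; λ(v − 1) = 6·91 = 546. Match? YES.
Condition (ii): bk = 1196·7 = 8372; vr = 92·91 = 8372. Match? YES.
Both conditions hold? YES.

YES


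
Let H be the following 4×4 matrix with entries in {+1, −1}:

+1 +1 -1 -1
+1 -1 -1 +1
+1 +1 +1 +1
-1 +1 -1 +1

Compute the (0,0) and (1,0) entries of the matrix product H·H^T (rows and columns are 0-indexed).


Row 0 of H: [1, 1, -1, -1].
Row 1 of H: [1, -1, -1, 1].
(H·H^T)[0][0] = Σ_j H[0][j]·H[0][j] = (1)² + (1)² + (-1)² + (-1)² = 1 + 1 + 1 + 1 = 4.
(H·H^T)[1][0] = Σ_j H[1][j]·H[0][j] = (1)·(1) + (-1)·(1) + (-1)·(-1) + (1)·(-1) = 1 + -1 + 1 + -1 = 0.
So rows 1 and 0 are orthogonal; the diagonal entry equals n = 4.

(0,0) entry = 4; (1,0) entry = 0.


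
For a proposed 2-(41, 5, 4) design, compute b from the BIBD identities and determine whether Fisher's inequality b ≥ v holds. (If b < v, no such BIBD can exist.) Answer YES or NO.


b = λv(v − 1)/(k(k − 1)) = 4·41·40/(5·4) = 6560/20 = 328.
Compare with v = 41: b ≥ v, so Fisher's inequality holds.

YES


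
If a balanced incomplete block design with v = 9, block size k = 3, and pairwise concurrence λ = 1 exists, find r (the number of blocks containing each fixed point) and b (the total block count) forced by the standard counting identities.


Any 2-(v, k, λ) BIBD satisfies two necessary conditions:
  (i)  Each point sits in r blocks, and counting incidences through any fixed point gives r(k − 1) = λ(v − 1), so r = λ(v − 1)/(k − 1).
  (ii) Total incidences bk = vr, so b = vr/k.
Step 1: r = λ(v − 1)/(k − 1) = 1·(9 − 1)/(3 − 1) = 1·8/2 = 8/2 = 4.
Step 2: b = vr/k = 9·4/3 = 36/3 = 12.
Check integrality: r = 4 ∈ Z ✓, b = 12 ∈ Z ✓.
(These identities are necessary conditions: they determine r and b for any design with these parameters, but do not by themselves prove that one exists.)

r = 4, b = 12.


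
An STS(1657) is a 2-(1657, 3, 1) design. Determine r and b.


An STS(v) is a 2-(v, 3, 1) BIBD: block size k = 3, λ = 1.
Replication: r(k − 1) = λ(v − 1) ⇒ r·2 = 1657 − 1 = 1656 ⇒ r = 828.
Block count: bk = vr ⇒ b·3 = 1657·828 = 1371996 ⇒ b = 457332.

r = 828, b = 457332.


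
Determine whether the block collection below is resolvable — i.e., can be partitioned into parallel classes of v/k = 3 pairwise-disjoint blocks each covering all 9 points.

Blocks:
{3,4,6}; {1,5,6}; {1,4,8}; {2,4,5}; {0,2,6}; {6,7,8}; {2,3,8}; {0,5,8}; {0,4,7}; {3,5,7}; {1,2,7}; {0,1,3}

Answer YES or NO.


v = 9, block size k = 3, number of blocks = 12.
For resolvability, blocks must partition into parallel classes of size v/k = 3.
Total blocks must therefore be a multiple of 3: 12 = 3·4 + 0 ⇒ divisible ✓.
Greedy packing gives 4 candidate class(es). Each should be a full parallel class (size 3, covers all 9 points).
  Class 1 (3 blocks): {3,4,6}; {0,5,8}; {1,2,7}. Points covered: [0, 1, 2, 3, 4, 5, 6, 7, 8].
  Class 2 (3 blocks): {1,5,6}; {2,3,8}; {0,4,7}. Points covered: [0, 1, 2, 3, 4, 5, 6, 7, 8].
  Class 3 (3 blocks): {1,4,8}; {0,2,6}; {3,5,7}. Points covered: [0, 1, 2, 3, 4, 5, 6, 7, 8].
  Class 4 (3 blocks): {2,4,5}; {6,7,8}; {0,1,3}. Points covered: [0, 1, 2, 3, 4, 5, 6, 7, 8].
All classes full (size 3)? YES. All classes cover every point? YES.
Resolvable? YES.

YES


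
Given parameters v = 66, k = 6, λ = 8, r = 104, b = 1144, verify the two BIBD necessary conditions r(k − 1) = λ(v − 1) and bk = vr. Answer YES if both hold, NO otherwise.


Condition (i): r(k − 1) = 104·5 = 520; λ(v − 1) = 8·65 = 520. Match? YES.
Condition (ii): bk = 1144·6 = 6864; vr = 66·104 = 6864. Match? YES.
Both conditions hold? YES.

YES


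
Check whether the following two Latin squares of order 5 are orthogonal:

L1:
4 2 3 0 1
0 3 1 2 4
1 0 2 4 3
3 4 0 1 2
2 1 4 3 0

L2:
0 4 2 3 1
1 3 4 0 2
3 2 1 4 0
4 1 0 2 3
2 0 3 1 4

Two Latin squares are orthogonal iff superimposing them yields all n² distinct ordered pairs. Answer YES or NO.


Form the n² = 25 superimposed pairs (L1[i][j], L2[i][j]), row by row (rows and columns indexed from 0):
row 0: (4,0) (2,4) (3,2) (0,3) (1,1)
row 1: (0,1) (3,3) (1,4) (2,0) (4,2)
row 2: (1,3) (0,2) (2,1) (4,4) (3,0)
row 3: (3,4) (4,1) (0,0) (1,2) (2,3)
row 4: (2,2) (1,0) (4,3) (3,1) (0,4)
Orthogonality requires all 25 pairs distinct.
Check by first coordinate: for each symbol s of L1, list the L2 entries in the n cells where L1 = s; they must all differ.
  L1 = 0: L2 entries (in reading order) 3, 1, 2, 0, 4 — all 5 distinct ✓
  L1 = 1: L2 entries (in reading order) 1, 4, 3, 2, 0 — all 5 distinct ✓
  L1 = 2: L2 entries (in reading order) 4, 0, 1, 3, 2 — all 5 distinct ✓
  L1 = 3: L2 entries (in reading order) 2, 3, 0, 4, 1 — all 5 distinct ✓
  L1 = 4: L2 entries (in reading order) 0, 2, 4, 1, 3 — all 5 distinct ✓
Every symbol of L1 meets every symbol of L2 exactly once, so all 25 pairs are distinct (25 of 25).
Conclusion: YES.

YES


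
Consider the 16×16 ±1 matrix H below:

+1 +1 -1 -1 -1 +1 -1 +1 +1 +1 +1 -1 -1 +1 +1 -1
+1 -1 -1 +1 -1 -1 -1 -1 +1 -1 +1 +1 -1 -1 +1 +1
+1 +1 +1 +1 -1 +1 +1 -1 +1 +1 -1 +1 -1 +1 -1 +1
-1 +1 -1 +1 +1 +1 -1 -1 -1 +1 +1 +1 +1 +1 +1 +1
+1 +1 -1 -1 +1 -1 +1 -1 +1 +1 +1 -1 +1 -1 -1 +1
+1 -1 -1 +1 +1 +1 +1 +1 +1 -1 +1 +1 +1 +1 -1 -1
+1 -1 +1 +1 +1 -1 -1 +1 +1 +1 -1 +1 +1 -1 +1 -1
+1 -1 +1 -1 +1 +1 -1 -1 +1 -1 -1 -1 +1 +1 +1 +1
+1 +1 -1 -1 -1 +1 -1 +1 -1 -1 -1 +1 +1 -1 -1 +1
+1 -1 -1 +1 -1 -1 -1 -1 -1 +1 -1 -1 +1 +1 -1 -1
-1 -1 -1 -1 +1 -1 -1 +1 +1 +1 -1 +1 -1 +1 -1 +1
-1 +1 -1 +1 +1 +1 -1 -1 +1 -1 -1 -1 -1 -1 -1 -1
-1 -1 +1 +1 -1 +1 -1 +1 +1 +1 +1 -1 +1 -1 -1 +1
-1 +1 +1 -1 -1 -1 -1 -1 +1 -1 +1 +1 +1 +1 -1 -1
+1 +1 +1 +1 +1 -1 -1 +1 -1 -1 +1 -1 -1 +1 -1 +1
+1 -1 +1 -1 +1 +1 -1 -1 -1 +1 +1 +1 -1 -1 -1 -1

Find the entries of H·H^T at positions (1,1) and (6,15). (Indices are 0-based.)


Row 1 of H: [1, -1, -1, 1, -1, -1, -1, -1, 1, -1, 1, 1, -1, -1, 1, 1].
Row 6 of H: [1, -1, 1, 1, 1, -1, -1, 1, 1, 1, -1, 1, 1, -1, 1, -1].
Row 15 of H: [1, -1, 1, -1, 1, 1, -1, -1, -1, 1, 1, 1, -1, -1, -1, -1].
(H·H^T)[1][1] = Σ_j H[1][j]·H[1][j] = (1)² + (-1)² + (-1)² + (1)² + (-1)² + (-1)² + (-1)² + (-1)² + (1)² + (-1)² + (1)² + (1)² + (-1)² + (-1)² + (1)² + (1)² = 1 + 1 + 1 + 1 + 1 + 1 + 1 + 1 + 1 + 1 + 1 + 1 + 1 + 1 + 1 + 1 = 16.
(H·H^T)[6][15] = Σ_j H[6][j]·H[15][j] = (1)·(1) + (-1)·(-1) + (1)·(1) + (1)·(-1) + (1)·(1) + (-1)·(1) + (-1)·(-1) + (1)·(-1) + (1)·(-1) + (1)·(1) + (-1)·(1) + (1)·(1) + (1)·(-1) + (-1)·(-1) + (1)·(-1) + (-1)·(-1) = 1 + 1 + 1 + -1 + 1 + -1 + 1 + -1 + -1 + 1 + -1 + 1 + -1 + 1 + -1 + 1 = 2.
Rows 6 and 15 are not orthogonal (dot product = 2 ≠ 0), so H is not a Hadamard matrix.

(1,1) entry = 16; (6,15) entry = 2.


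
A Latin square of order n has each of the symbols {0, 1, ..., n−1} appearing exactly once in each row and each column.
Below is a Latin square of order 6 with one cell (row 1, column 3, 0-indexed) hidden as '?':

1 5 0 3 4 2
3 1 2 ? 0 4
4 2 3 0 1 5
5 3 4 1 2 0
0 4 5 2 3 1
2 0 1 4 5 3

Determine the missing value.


Row 1 contains symbols [0, 1, 2, 3, 4] — missing [5].
Column 3 contains symbols [0, 1, 2, 3, 4] — missing [5].
The missing symbol must appear in both missing sets; intersection = [5].
Therefore the hidden value is 5.

Missing value = 5.


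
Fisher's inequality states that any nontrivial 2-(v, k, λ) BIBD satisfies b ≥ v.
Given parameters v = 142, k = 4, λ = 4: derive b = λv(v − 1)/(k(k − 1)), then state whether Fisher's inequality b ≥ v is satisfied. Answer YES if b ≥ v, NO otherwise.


r = λ(v − 1)/(k − 1) = 4·141/3 = 188.
b = vr/k = 142·188/4 = 6674.
Fisher's inequality: b ≥ v ⇔ 6674 ≥ 142? YES.

YES


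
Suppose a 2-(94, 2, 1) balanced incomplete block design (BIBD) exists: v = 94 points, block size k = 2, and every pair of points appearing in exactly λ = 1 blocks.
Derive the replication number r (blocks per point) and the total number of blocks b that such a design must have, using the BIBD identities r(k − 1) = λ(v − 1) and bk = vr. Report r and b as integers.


Any 2-(v, k, λ) BIBD satisfies two necessary conditions:
  (i)  Each point sits in r blocks, and counting incidences through any fixed point gives r(k − 1) = λ(v − 1), so r = λ(v − 1)/(k − 1).
  (ii) Total incidences bk = vr, so b = vr/k.
Step 1: r = λ(v − 1)/(k − 1) = 1·(94 − 1)/(2 − 1) = 1·93/1 = 93/1 = 93.
Step 2: b = vr/k = 94·93/2 = 8742/2 = 4371.
Check integrality: r = 93 ∈ Z ✓, b = 4371 ∈ Z ✓.
(These identities are necessary conditions: they determine r and b for any design with these parameters, but do not by themselves prove that one exists.)

r = 93, b = 4371.


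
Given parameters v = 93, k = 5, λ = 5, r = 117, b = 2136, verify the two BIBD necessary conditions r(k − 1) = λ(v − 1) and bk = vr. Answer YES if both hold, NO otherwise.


Condition (i): r(k − 1) = 117·4 = 468; λ(v − 1) = 5·92 = 460. Match? NO.
Condition (ii): bk = 2136·5 = 10680; vr = 93·117 = 10881. Match? NO.
Both conditions hold? NO.

NO


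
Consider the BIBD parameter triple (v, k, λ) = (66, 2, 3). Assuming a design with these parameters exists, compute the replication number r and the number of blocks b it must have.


Any 2-(v, k, λ) BIBD satisfies two necessary conditions:
  (i)  Each point sits in r blocks, and counting incidences through any fixed point gives r(k − 1) = λ(v − 1), so r = λ(v − 1)/(k − 1).
  (ii) Total incidences bk = vr, so b = vr/k.
Step 1: r = λ(v − 1)/(k − 1) = 3·(66 − 1)/(2 − 1) = 3·65/1 = 195/1 = 195.
Step 2: b = vr/k = 66·195/2 = 12870/2 = 6435.
Check integrality: r = 195 ∈ Z ✓, b = 6435 ∈ Z ✓.
(These identities are necessary conditions: they determine r and b for any design with these parameters, but do not by themselves prove that one exists.)

r = 195, b = 6435.


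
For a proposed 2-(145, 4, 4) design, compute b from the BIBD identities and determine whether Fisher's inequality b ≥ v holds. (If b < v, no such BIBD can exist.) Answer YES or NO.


b = λv(v − 1)/(k(k − 1)) = 4·145·144/(4·3) = 83520/12 = 6960.
Compare with v = 145: b ≥ v, so Fisher's inequality holds.

YES


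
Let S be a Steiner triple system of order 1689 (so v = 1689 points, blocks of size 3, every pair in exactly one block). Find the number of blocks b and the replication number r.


An STS(v) is a 2-(v, 3, 1) BIBD: block size k = 3, λ = 1.
Replication: r(k − 1) = λ(v − 1) ⇒ r·2 = 1689 − 1 = 1688 ⇒ r = 844.
Block count: bk = vr ⇒ b·3 = 1689·844 = 1425516 ⇒ b = 475172.

r = 844, b = 475172.


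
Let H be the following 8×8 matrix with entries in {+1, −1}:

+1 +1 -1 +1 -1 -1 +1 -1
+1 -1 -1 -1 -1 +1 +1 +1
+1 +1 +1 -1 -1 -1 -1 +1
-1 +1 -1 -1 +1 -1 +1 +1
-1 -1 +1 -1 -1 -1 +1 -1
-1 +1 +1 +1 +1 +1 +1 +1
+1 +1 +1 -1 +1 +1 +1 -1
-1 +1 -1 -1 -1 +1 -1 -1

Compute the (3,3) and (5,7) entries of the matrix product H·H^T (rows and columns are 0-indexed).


Row 3 of H: [-1, 1, -1, -1, 1, -1, 1, 1].
Row 5 of H: [-1, 1, 1, 1, 1, 1, 1, 1].
Row 7 of H: [-1, 1, -1, -1, -1, 1, -1, -1].
(H·H^T)[3][3] = Σ_j H[3][j]·H[3][j] = (-1)² + (1)² + (-1)² + (-1)² + (1)² + (-1)² + (1)² + (1)² = 1 + 1 + 1 + 1 + 1 + 1 + 1 + 1 = 8.
(H·H^T)[5][7] = Σ_j H[5][j]·H[7][j] = (-1)·(-1) + (1)·(1) + (1)·(-1) + (1)·(-1) + (1)·(-1) + (1)·(1) + (1)·(-1) + (1)·(-1) = 1 + 1 + -1 + -1 + -1 + 1 + -1 + -1 = -2.
Rows 5 and 7 are not orthogonal (dot product = -2 ≠ 0), so H is not a Hadamard matrix.

(3,3) entry = 8; (5,7) entry = -2.


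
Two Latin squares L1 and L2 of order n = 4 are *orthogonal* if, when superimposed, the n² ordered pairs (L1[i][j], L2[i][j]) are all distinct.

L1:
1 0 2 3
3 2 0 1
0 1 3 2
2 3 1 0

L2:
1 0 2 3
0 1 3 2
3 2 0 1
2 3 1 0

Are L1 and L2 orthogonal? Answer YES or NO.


Form the n² = 16 superimposed pairs (L1[i][j], L2[i][j]), row by row (rows and columns indexed from 0):
row 0: (1,1) (0,0) (2,2) (3,3)
row 1: (3,0) (2,1) (0,3) (1,2)
row 2: (0,3) (1,2) (3,0) (2,1)
row 3: (2,2) (3,3) (1,1) (0,0)
Orthogonality requires all 16 pairs distinct.
But the pair (0,3) repeats: cell (1,2) has L1 = 0, L2 = 3, and cell (2,0) has L1 = 0, L2 = 3.
A repeated pair means some other pair never occurs (only 8 distinct pairs out of 16), so the squares are not orthogonal.
Conclusion: NO.

NO


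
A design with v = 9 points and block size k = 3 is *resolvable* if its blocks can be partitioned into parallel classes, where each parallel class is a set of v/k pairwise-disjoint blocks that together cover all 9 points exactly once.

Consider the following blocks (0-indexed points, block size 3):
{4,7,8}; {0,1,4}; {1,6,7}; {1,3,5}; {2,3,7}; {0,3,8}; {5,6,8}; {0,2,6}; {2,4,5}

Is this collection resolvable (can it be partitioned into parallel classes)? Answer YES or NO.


v = 9, block size k = 3, number of blocks = 9.
For resolvability, blocks must partition into parallel classes of size v/k = 3.
Total blocks must therefore be a multiple of 3: 9 = 3·3 + 0 ⇒ divisible ✓.
Greedy packing gives 3 candidate class(es). Each should be a full parallel class (size 3, covers all 9 points).
  Class 1 (3 blocks): {4,7,8}; {1,3,5}; {0,2,6}. Points covered: [0, 1, 2, 3, 4, 5, 6, 7, 8].
  Class 2 (3 blocks): {0,1,4}; {2,3,7}; {5,6,8}. Points covered: [0, 1, 2, 3, 4, 5, 6, 7, 8].
  Class 3 (3 blocks): {1,6,7}; {0,3,8}; {2,4,5}. Points covered: [0, 1, 2, 3, 4, 5, 6, 7, 8].
All classes full (size 3)? YES. All classes cover every point? YES.
Resolvable? YES.

YES


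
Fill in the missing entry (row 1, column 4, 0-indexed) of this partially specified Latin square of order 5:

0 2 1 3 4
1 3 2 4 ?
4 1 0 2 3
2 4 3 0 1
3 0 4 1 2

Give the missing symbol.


Row 1 contains symbols [1, 2, 3, 4] — missing [0].
Column 4 contains symbols [1, 2, 3, 4] — missing [0].
The missing symbol must appear in both missing sets; intersection = [0].
Therefore the hidden value is 0.

Missing value = 0.


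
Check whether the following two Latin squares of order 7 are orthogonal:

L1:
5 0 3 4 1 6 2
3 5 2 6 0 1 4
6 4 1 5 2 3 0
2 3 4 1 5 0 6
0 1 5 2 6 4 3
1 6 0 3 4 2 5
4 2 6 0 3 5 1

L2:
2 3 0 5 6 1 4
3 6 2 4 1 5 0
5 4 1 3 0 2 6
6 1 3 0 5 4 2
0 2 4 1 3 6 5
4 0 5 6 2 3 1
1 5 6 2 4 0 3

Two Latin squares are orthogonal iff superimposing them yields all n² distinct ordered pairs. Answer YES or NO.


Form the n² = 49 superimposed pairs (L1[i][j], L2[i][j]), row by row (rows and columns indexed from 0):
row 0: (5,2) (0,3) (3,0) (4,5) (1,6) (6,1) (2,4)
row 1: (3,3) (5,6) (2,2) (6,4) (0,1) (1,5) (4,0)
row 2: (6,5) (4,4) (1,1) (5,3) (2,0) (3,2) (0,6)
row 3: (2,6) (3,1) (4,3) (1,0) (5,5) (0,4) (6,2)
row 4: (0,0) (1,2) (5,4) (2,1) (6,3) (4,6) (3,5)
row 5: (1,4) (6,0) (0,5) (3,6) (4,2) (2,3) (5,1)
row 6: (4,1) (2,5) (6,6) (0,2) (3,4) (5,0) (1,3)
Orthogonality requires all 49 pairs distinct.
Check by first coordinate: for each symbol s of L1, list the L2 entries in the n cells where L1 = s; they must all differ.
  L1 = 0: L2 entries (in reading order) 3, 1, 6, 4, 0, 5, 2 — all 7 distinct ✓
  L1 = 1: L2 entries (in reading order) 6, 5, 1, 0, 2, 4, 3 — all 7 distinct ✓
  L1 = 2: L2 entries (in reading order) 4, 2, 0, 6, 1, 3, 5 — all 7 distinct ✓
  L1 = 3: L2 entries (in reading order) 0, 3, 2, 1, 5, 6, 4 — all 7 distinct ✓
  L1 = 4: L2 entries (in reading order) 5, 0, 4, 3, 6, 2, 1 — all 7 distinct ✓
  L1 = 5: L2 entries (in reading order) 2, 6, 3, 5, 4, 1, 0 — all 7 distinct ✓
  L1 = 6: L2 entries (in reading order) 1, 4, 5, 2, 3, 0, 6 — all 7 distinct ✓
Every symbol of L1 meets every symbol of L2 exactly once, so all 49 pairs are distinct (49 of 49).
Conclusion: YES.

YES


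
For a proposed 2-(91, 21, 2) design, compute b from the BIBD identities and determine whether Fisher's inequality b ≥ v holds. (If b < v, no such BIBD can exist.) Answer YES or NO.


b = λv(v − 1)/(k(k − 1)) = 2·91·90/(21·20) = 16380/420 = 39.
Compare with v = 91: b < v, so Fisher's inequality fails.

NO


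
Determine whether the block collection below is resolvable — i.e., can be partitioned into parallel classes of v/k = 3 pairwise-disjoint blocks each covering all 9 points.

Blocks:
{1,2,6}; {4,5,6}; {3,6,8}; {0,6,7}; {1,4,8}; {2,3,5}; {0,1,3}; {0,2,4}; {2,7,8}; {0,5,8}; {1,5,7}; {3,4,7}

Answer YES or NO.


v = 9, block size k = 3, number of blocks = 12.
For resolvability, blocks must partition into parallel classes of size v/k = 3.
Total blocks must therefore be a multiple of 3: 12 = 3·4 + 0 ⇒ divisible ✓.
Greedy packing gives 4 candidate class(es). Each should be a full parallel class (size 3, covers all 9 points).
  Class 1 (3 blocks): {1,2,6}; {0,5,8}; {3,4,7}. Points covered: [0, 1, 2, 3, 4, 5, 6, 7, 8].
  Class 2 (3 blocks): {4,5,6}; {0,1,3}; {2,7,8}. Points covered: [0, 1, 2, 3, 4, 5, 6, 7, 8].
  Class 3 (3 blocks): {3,6,8}; {0,2,4}; {1,5,7}. Points covered: [0, 1, 2, 3, 4, 5, 6, 7, 8].
  Class 4 (3 blocks): {0,6,7}; {1,4,8}; {2,3,5}. Points covered: [0, 1, 2, 3, 4, 5, 6, 7, 8].
All classes full (size 3)? YES. All classes cover every point? YES.
Resolvable? YES.

YES


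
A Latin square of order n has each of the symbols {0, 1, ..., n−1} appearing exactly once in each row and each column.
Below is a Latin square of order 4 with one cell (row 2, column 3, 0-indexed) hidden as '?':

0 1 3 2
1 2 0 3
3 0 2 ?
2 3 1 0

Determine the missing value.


Row 2 contains symbols [0, 2, 3] — missing [1].
Column 3 contains symbols [0, 2, 3] — missing [1].
The missing symbol must appear in both missing sets; intersection = [1].
Therefore the hidden value is 1.

Missing value = 1.


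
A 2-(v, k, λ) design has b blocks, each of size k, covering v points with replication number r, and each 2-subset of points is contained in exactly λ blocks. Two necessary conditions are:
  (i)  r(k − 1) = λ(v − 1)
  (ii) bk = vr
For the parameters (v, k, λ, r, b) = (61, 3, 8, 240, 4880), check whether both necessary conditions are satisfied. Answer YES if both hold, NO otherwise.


Condition (i): r(k − 1) = 240·2 = 480; λ(v − 1) = 8·60 = 480. Match? YES.
Condition (ii): bk = 4880·3 = 14640; vr = 61·240 = 14640. Match? YES.
Both conditions hold? YES.

YES


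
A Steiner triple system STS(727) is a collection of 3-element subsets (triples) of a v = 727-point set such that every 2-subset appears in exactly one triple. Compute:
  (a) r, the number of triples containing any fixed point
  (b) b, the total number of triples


An STS(v) is a 2-(v, 3, 1) BIBD: block size k = 3, λ = 1.
Replication: r(k − 1) = λ(v − 1) ⇒ r·2 = 727 − 1 = 726 ⇒ r = 363.
Block count: bk = vr ⇒ b·3 = 727·363 = 263901 ⇒ b = 87967.
(Check via b = v(v − 1)/6 = 727·726/6 = 527802/6 = 87967.)

r = 363, b = 87967.


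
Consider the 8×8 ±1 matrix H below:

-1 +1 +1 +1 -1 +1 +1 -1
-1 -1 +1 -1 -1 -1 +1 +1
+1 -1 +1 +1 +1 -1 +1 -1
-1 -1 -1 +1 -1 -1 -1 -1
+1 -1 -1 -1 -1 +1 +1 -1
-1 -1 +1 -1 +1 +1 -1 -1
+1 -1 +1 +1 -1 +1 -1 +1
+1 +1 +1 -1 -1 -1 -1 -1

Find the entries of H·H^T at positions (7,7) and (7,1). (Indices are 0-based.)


Row 1 of H: [-1, -1, 1, -1, -1, -1, 1, 1].
Row 7 of H: [1, 1, 1, -1, -1, -1, -1, -1].
(H·H^T)[7][7] = Σ_j H[7][j]·H[7][j] = (1)² + (1)² + (1)² + (-1)² + (-1)² + (-1)² + (-1)² + (-1)² = 1 + 1 + 1 + 1 + 1 + 1 + 1 + 1 = 8.
(H·H^T)[7][1] = Σ_j H[7][j]·H[1][j] = (1)·(-1) + (1)·(-1) + (1)·(1) + (-1)·(-1) + (-1)·(-1) + (-1)·(-1) + (-1)·(1) + (-1)·(1) = -1 + -1 + 1 + 1 + 1 + 1 + -1 + -1 = 0.
So rows 7 and 1 are orthogonal; the diagonal entry equals n = 8.

(7,7) entry = 8; (7,1) entry = 0.


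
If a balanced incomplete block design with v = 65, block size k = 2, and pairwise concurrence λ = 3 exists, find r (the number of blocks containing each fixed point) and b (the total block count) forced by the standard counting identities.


Any 2-(v, k, λ) BIBD satisfies two necessary conditions:
  (i)  Each point sits in r blocks, and counting incidences through any fixed point gives r(k − 1) = λ(v − 1), so r = λ(v − 1)/(k − 1).
  (ii) Total incidences bk = vr, so b = vr/k.
Step 1: r = λ(v − 1)/(k − 1) = 3·(65 − 1)/(2 − 1) = 3·64/1 = 192/1 = 192.
Step 2: b = vr/k = 65·192/2 = 12480/2 = 6240.
Check integrality: r = 192 ∈ Z ✓, b = 6240 ∈ Z ✓.
(These identities are necessary conditions: they determine r and b for any design with these parameters, but do not by themselves prove that one exists.)

r = 192, b = 6240.


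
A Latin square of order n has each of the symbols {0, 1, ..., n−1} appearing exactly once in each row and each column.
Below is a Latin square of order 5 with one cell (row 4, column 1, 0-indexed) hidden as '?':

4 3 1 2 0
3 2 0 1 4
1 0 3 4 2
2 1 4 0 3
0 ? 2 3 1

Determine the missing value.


Row 4 contains symbols [0, 1, 2, 3] — missing [4].
Column 1 contains symbols [0, 1, 2, 3] — missing [4].
The missing symbol must appear in both missing sets; intersection = [4].
Therefore the hidden value is 4.

Missing value = 4.


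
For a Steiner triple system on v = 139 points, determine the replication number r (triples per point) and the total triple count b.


An STS(v) is a 2-(v, 3, 1) BIBD: block size k = 3, λ = 1.
Replication: r(k − 1) = λ(v − 1) ⇒ r·2 = 139 − 1 = 138 ⇒ r = 69.
Block count: b = v(v − 1)/6 = 139·138/6 = 19182/6 = 3197.

r = 69, b = 3197.


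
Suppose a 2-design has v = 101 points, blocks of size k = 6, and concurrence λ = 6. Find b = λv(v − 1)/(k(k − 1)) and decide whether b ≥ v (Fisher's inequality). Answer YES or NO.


r = λ(v − 1)/(k − 1) = 6·100/5 = 120.
b = vr/k = 101·120/6 = 2020.
Fisher's inequality: b ≥ v ⇔ 2020 ≥ 101? YES.

YES


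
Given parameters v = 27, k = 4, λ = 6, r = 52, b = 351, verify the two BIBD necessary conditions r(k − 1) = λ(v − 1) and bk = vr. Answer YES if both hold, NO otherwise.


Condition (i): r(k − 1) = 52·3 = 156; λ(v − 1) = 6·26 = 156. Match? YES.
Condition (ii): bk = 351·4 = 1404; vr = 27·52 = 1404. Match? YES.
Both conditions hold? YES.

YES


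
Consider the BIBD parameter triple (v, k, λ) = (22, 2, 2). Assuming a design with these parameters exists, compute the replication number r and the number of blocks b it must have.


Any 2-(v, k, λ) BIBD satisfies two necessary conditions:
  (i)  Each point sits in r blocks, and counting incidences through any fixed point gives r(k − 1) = λ(v − 1), so r = λ(v − 1)/(k − 1).
  (ii) Total incidences bk = vr, so b = vr/k.
Step 1: r = λ(v − 1)/(k − 1) = 2·(22 − 1)/(2 − 1) = 2·21/1 = 42/1 = 42.
Step 2: b = vr/k = 22·42/2 = 924/2 = 462.
Check integrality: r = 42 ∈ Z ✓, b = 462 ∈ Z ✓.
(These identities are necessary conditions: they determine r and b for any design with these parameters, but do not by themselves prove that one exists.)

r = 42, b = 462.


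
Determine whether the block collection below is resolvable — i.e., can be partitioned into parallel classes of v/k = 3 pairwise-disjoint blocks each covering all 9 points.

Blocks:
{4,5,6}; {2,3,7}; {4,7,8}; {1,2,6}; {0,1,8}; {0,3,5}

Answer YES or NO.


v = 9, block size k = 3, number of blocks = 6.
For resolvability, blocks must partition into parallel classes of size v/k = 3.
Total blocks must therefore be a multiple of 3: 6 = 3·2 + 0 ⇒ divisible ✓.
Greedy packing gives 2 candidate class(es). Each should be a full parallel class (size 3, covers all 9 points).
  Class 1 (3 blocks): {4,5,6}; {2,3,7}; {0,1,8}. Points covered: [0, 1, 2, 3, 4, 5, 6, 7, 8].
  Class 2 (3 blocks): {4,7,8}; {1,2,6}; {0,3,5}. Points covered: [0, 1, 2, 3, 4, 5, 6, 7, 8].
All classes full (size 3)? YES. All classes cover every point? YES.
Resolvable? YES.

YES


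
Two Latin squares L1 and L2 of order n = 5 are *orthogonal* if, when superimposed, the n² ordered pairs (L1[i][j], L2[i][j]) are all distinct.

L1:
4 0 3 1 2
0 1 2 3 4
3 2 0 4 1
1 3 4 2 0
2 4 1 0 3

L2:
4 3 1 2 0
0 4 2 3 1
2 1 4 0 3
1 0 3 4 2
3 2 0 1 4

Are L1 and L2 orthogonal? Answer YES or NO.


Form the n² = 25 superimposed pairs (L1[i][j], L2[i][j]), row by row (rows and columns indexed from 0):
row 0: (4,4) (0,3) (3,1) (1,2) (2,0)
row 1: (0,0) (1,4) (2,2) (3,3) (4,1)
row 2: (3,2) (2,1) (0,4) (4,0) (1,3)
row 3: (1,1) (3,0) (4,3) (2,4) (0,2)
row 4: (2,3) (4,2) (1,0) (0,1) (3,4)
Orthogonality requires all 25 pairs distinct.
Check by first coordinate: for each symbol s of L1, list the L2 entries in the n cells where L1 = s; they must all differ.
  L1 = 0: L2 entries (in reading order) 3, 0, 4, 2, 1 — all 5 distinct ✓
  L1 = 1: L2 entries (in reading order) 2, 4, 3, 1, 0 — all 5 distinct ✓
  L1 = 2: L2 entries (in reading order) 0, 2, 1, 4, 3 — all 5 distinct ✓
  L1 = 3: L2 entries (in reading order) 1, 3, 2, 0, 4 — all 5 distinct ✓
  L1 = 4: L2 entries (in reading order) 4, 1, 0, 3, 2 — all 5 distinct ✓
Every symbol of L1 meets every symbol of L2 exactly once, so all 25 pairs are distinct (25 of 25).
Conclusion: YES.

YES


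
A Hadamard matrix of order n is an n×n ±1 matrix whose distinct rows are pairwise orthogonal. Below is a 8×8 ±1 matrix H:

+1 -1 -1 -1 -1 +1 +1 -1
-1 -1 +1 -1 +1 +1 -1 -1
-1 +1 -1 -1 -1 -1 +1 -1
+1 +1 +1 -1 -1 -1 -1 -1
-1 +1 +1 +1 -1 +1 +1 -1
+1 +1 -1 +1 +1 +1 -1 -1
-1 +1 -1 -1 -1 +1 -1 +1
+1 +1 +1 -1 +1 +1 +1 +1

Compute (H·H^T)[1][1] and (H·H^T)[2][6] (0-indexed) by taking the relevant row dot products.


Row 1 of H: [-1, -1, 1, -1, 1, 1, -1, -1].
Row 2 of H: [-1, 1, -1, -1, -1, -1, 1, -1].
Row 6 of H: [-1, 1, -1, -1, -1, 1, -1, 1].
(H·H^T)[1][1] = Σ_j H[1][j]·H[1][j] = (-1)² + (-1)² + (1)² + (-1)² + (1)² + (1)² + (-1)² + (-1)² = 1 + 1 + 1 + 1 + 1 + 1 + 1 + 1 = 8.
(H·H^T)[2][6] = Σ_j H[2][j]·H[6][j] = (-1)·(-1) + (1)·(1) + (-1)·(-1) + (-1)·(-1) + (-1)·(-1) + (-1)·(1) + (1)·(-1) + (-1)·(1) = 1 + 1 + 1 + 1 + 1 + -1 + -1 + -1 = 2.
Rows 2 and 6 are not orthogonal (dot product = 2 ≠ 0), so H is not a Hadamard matrix.

(1,1) entry = 8; (2,6) entry = 2.


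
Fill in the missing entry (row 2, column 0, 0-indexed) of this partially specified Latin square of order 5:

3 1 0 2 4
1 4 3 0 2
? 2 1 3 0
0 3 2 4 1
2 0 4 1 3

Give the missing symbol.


Row 2 contains symbols [0, 1, 2, 3] — missing [4].
Column 0 contains symbols [0, 1, 2, 3] — missing [4].
The missing symbol must appear in both missing sets; intersection = [4].
Therefore the hidden value is 4.

Missing value = 4.


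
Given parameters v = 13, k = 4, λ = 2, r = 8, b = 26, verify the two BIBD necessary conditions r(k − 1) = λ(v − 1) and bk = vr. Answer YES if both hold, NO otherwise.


Condition (i): r(k − 1) = 8·3 = 24; λ(v − 1) = 2·12 = 24. Match? YES.
Condition (ii): bk = 26·4 = 104; vr = 13·8 = 104. Match? YES.
Both conditions hold? YES.

YES


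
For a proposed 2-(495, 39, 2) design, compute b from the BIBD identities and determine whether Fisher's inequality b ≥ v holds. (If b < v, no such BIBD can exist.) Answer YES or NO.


r = λ(v − 1)/(k − 1) = 2·494/38 = 26.
b = vr/k = 495·26/39 = 330.
Fisher's inequality: b ≥ v ⇔ 330 ≥ 495? NO.

NO


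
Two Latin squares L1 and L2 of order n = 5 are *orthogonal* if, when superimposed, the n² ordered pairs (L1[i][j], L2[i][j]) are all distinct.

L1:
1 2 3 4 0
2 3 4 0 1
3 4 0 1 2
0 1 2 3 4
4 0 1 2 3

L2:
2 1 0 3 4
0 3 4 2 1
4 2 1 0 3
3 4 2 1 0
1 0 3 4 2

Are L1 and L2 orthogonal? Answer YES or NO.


Form the n² = 25 superimposed pairs (L1[i][j], L2[i][j]), row by row (rows and columns indexed from 0):
row 0: (1,2) (2,1) (3,0) (4,3) (0,4)
row 1: (2,0) (3,3) (4,4) (0,2) (1,1)
row 2: (3,4) (4,2) (0,1) (1,0) (2,3)
row 3: (0,3) (1,4) (2,2) (3,1) (4,0)
row 4: (4,1) (0,0) (1,3) (2,4) (3,2)
Orthogonality requires all 25 pairs distinct.
Check by first coordinate: for each symbol s of L1, list the L2 entries in the n cells where L1 = s; they must all differ.
  L1 = 0: L2 entries (in reading order) 4, 2, 1, 3, 0 — all 5 distinct ✓
  L1 = 1: L2 entries (in reading order) 2, 1, 0, 4, 3 — all 5 distinct ✓
  L1 = 2: L2 entries (in reading order) 1, 0, 3, 2, 4 — all 5 distinct ✓
  L1 = 3: L2 entries (in reading order) 0, 3, 4, 1, 2 — all 5 distinct ✓
  L1 = 4: L2 entries (in reading order) 3, 4, 2, 0, 1 — all 5 distinct ✓
Every symbol of L1 meets every symbol of L2 exactly once, so all 25 pairs are distinct (25 of 25).
Conclusion: YES.

YES


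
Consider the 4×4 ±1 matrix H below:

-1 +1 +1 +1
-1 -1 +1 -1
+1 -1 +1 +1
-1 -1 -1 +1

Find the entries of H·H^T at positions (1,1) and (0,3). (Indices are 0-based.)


Row 0 of H: [-1, 1, 1, 1].
Row 1 of H: [-1, -1, 1, -1].
Row 3 of H: [-1, -1, -1, 1].
(H·H^T)[1][1] = Σ_j H[1][j]·H[1][j] = (-1)² + (-1)² + (1)² + (-1)² = 1 + 1 + 1 + 1 = 4.
(H·H^T)[0][3] = Σ_j H[0][j]·H[3][j] = (-1)·(-1) + (1)·(-1) + (1)·(-1) + (1)·(1) = 1 + -1 + -1 + 1 = 0.
So rows 0 and 3 are orthogonal; the diagonal entry equals n = 4.

(1,1) entry = 4; (0,3) entry = 0.


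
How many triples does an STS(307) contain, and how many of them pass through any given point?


An STS(v) is a 2-(v, 3, 1) BIBD: block size k = 3, λ = 1.
Replication: r(k − 1) = λ(v − 1) ⇒ r·2 = 307 − 1 = 306 ⇒ r = 153.
Block count: b = v(v − 1)/6 = 307·306/6 = 93942/6 = 15657.
(Check via bk = vr: 15657·3 = 46971 = 307·153 = 46971 ✓.)

r = 153, b = 15657.


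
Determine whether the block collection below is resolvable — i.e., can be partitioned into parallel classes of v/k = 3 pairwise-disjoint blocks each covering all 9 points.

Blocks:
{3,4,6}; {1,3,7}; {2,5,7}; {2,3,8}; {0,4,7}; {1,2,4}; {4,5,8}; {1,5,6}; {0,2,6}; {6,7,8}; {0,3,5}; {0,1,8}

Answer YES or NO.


v = 9, block size k = 3, number of blocks = 12.
For resolvability, blocks must partition into parallel classes of size v/k = 3.
Total blocks must therefore be a multiple of 3: 12 = 3·4 + 0 ⇒ divisible ✓.
Greedy packing gives 4 candidate class(es). Each should be a full parallel class (size 3, covers all 9 points).
  Class 1 (3 blocks): {3,4,6}; {2,5,7}; {0,1,8}. Points covered: [0, 1, 2, 3, 4, 5, 6, 7, 8].
  Class 2 (3 blocks): {1,3,7}; {4,5,8}; {0,2,6}. Points covered: [0, 1, 2, 3, 4, 5, 6, 7, 8].
  Class 3 (3 blocks): {2,3,8}; {0,4,7}; {1,5,6}. Points covered: [0, 1, 2, 3, 4, 5, 6, 7, 8].
  Class 4 (3 blocks): {1,2,4}; {6,7,8}; {0,3,5}. Points covered: [0, 1, 2, 3, 4, 5, 6, 7, 8].
All classes full (size 3)? YES. All classes cover every point? YES.
Resolvable? YES.

YES


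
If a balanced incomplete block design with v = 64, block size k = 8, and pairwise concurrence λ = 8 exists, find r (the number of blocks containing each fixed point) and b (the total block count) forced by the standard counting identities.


Any 2-(v, k, λ) BIBD satisfies two necessary conditions:
  (i)  Each point sits in r blocks, and counting incidences through any fixed point gives r(k − 1) = λ(v − 1), so r = λ(v − 1)/(k − 1).
  (ii) Total incidences bk = vr, so b = vr/k.
Step 1: r = λ(v − 1)/(k − 1) = 8·(64 − 1)/(8 − 1) = 8·63/7 = 504/7 = 72.
Step 2: b = vr/k = 64·72/8 = 4608/8 = 576.
Check integrality: r = 72 ∈ Z ✓, b = 576 ∈ Z ✓.
(These identities are necessary conditions: they determine r and b for any design with these parameters, but do not by themselves prove that one exists.)

r = 72, b = 576.


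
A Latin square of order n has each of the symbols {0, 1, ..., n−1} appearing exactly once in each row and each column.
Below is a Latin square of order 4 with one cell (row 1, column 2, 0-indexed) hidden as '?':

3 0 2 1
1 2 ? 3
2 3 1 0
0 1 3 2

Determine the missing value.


Row 1 contains symbols [1, 2, 3] — missing [0].
Column 2 contains symbols [1, 2, 3] — missing [0].
The missing symbol must appear in both missing sets; intersection = [0].
Therefore the hidden value is 0.

Missing value = 0.


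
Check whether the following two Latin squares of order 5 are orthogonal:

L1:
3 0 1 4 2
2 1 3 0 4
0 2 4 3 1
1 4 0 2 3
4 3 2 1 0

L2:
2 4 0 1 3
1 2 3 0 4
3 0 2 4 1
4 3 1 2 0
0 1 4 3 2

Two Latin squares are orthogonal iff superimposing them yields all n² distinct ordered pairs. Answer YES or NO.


Form the n² = 25 superimposed pairs (L1[i][j], L2[i][j]), row by row (rows and columns indexed from 0):
row 0: (3,2) (0,4) (1,0) (4,1) (2,3)
row 1: (2,1) (1,2) (3,3) (0,0) (4,4)
row 2: (0,3) (2,0) (4,2) (3,4) (1,1)
row 3: (1,4) (4,3) (0,1) (2,2) (3,0)
row 4: (4,0) (3,1) (2,4) (1,3) (0,2)
Orthogonality requires all 25 pairs distinct.
Check by first coordinate: for each symbol s of L1, list the L2 entries in the n cells where L1 = s; they must all differ.
  L1 = 0: L2 entries (in reading order) 4, 0, 3, 1, 2 — all 5 distinct ✓
  L1 = 1: L2 entries (in reading order) 0, 2, 1, 4, 3 — all 5 distinct ✓
  L1 = 2: L2 entries (in reading order) 3, 1, 0, 2, 4 — all 5 distinct ✓
  L1 = 3: L2 entries (in reading order) 2, 3, 4, 0, 1 — all 5 distinct ✓
  L1 = 4: L2 entries (in reading order) 1, 4, 2, 3, 0 — all 5 distinct ✓
Every symbol of L1 meets every symbol of L2 exactly once, so all 25 pairs are distinct (25 of 25).
Conclusion: YES.

YES


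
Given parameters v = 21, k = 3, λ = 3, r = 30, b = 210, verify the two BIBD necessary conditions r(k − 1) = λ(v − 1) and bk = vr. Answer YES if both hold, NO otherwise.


Condition (i): r(k − 1) = 30·2 = 60; λ(v − 1) = 3·20 = 60. Match? YES.
Condition (ii): bk = 210·3 = 630; vr = 21·30 = 630. Match? YES.
Both conditions hold? YES.

YES


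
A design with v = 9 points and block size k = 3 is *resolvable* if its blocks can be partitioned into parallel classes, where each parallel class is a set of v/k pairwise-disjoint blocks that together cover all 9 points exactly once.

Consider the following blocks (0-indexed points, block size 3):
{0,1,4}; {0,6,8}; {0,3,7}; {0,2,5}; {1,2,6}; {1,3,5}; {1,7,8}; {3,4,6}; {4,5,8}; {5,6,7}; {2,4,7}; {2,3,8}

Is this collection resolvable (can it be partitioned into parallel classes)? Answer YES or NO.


v = 9, block size k = 3, number of blocks = 12.
For resolvability, blocks must partition into parallel classes of size v/k = 3.
Total blocks must therefore be a multiple of 3: 12 = 3·4 + 0 ⇒ divisible ✓.
Greedy packing gives 4 candidate class(es). Each should be a full parallel class (size 3, covers all 9 points).
  Class 1 (3 blocks): {0,1,4}; {5,6,7}; {2,3,8}. Points covered: [0, 1, 2, 3, 4, 5, 6, 7, 8].
  Class 2 (3 blocks): {0,6,8}; {1,3,5}; {2,4,7}. Points covered: [0, 1, 2, 3, 4, 5, 6, 7, 8].
  Class 3 (3 blocks): {0,3,7}; {1,2,6}; {4,5,8}. Points covered: [0, 1, 2, 3, 4, 5, 6, 7, 8].
  Class 4 (3 blocks): {0,2,5}; {1,7,8}; {3,4,6}. Points covered: [0, 1, 2, 3, 4, 5, 6, 7, 8].
All classes full (size 3)? YES. All classes cover every point? YES.
Resolvable? YES.

YES


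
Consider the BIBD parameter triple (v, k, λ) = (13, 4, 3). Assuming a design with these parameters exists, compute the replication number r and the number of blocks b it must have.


Any 2-(v, k, λ) BIBD satisfies two necessary conditions:
  (i)  Each point sits in r blocks, and counting incidences through any fixed point gives r(k − 1) = λ(v − 1), so r = λ(v − 1)/(k − 1).
  (ii) Total incidences bk = vr, so b = vr/k.
Step 1: r = λ(v − 1)/(k − 1) = 3·(13 − 1)/(4 − 1) = 3·12/3 = 36/3 = 12.
Step 2: b = vr/k = 13·12/4 = 156/4 = 39.
Check integrality: r = 12 ∈ Z ✓, b = 39 ∈ Z ✓.
(These identities are necessary conditions: they determine r and b for any design with these parameters, but do not by themselves prove that one exists.)

r = 12, b = 39.


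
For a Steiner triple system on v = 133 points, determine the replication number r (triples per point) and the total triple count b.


An STS(v) is a 2-(v, 3, 1) BIBD: block size k = 3, λ = 1.
Replication: r(k − 1) = λ(v − 1) ⇒ r·2 = 133 − 1 = 132 ⇒ r = 66.
Block count: b = v(v − 1)/6 = 133·132/6 = 17556/6 = 2926.
(Check via bk = vr: 2926·3 = 8778 = 133·66 = 8778 ✓.)

r = 66, b = 2926.


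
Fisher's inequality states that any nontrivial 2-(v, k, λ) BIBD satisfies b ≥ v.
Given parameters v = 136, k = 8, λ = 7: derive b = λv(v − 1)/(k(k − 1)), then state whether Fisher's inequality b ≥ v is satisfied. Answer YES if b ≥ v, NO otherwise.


b = λv(v − 1)/(k(k − 1)) = 7·136·135/(8·7) = 128520/56 = 2295.
Compare with v = 136: b ≥ v, so Fisher's inequality holds.

YES


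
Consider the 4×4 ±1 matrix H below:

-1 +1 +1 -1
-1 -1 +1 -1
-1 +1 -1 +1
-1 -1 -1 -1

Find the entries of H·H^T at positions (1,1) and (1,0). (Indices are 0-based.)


Row 0 of H: [-1, 1, 1, -1].
Row 1 of H: [-1, -1, 1, -1].
(H·H^T)[1][1] = Σ_j H[1][j]·H[1][j] = (-1)² + (-1)² + (1)² + (-1)² = 1 + 1 + 1 + 1 = 4.
(H·H^T)[1][0] = Σ_j H[1][j]·H[0][j] = (-1)·(-1) + (-1)·(1) + (1)·(1) + (-1)·(-1) = 1 + -1 + 1 + 1 = 2.
Rows 1 and 0 are not orthogonal (dot product = 2 ≠ 0), so H is not a Hadamard matrix.

(1,1) entry = 4; (1,0) entry = 2.
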